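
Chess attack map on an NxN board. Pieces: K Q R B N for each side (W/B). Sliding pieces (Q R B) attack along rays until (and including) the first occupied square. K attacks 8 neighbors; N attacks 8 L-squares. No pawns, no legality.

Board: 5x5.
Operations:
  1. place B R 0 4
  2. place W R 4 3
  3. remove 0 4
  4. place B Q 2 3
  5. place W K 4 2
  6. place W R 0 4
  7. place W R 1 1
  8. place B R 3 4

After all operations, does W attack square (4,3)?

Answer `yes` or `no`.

Answer: yes

Derivation:
Op 1: place BR@(0,4)
Op 2: place WR@(4,3)
Op 3: remove (0,4)
Op 4: place BQ@(2,3)
Op 5: place WK@(4,2)
Op 6: place WR@(0,4)
Op 7: place WR@(1,1)
Op 8: place BR@(3,4)
Per-piece attacks for W:
  WR@(0,4): attacks (0,3) (0,2) (0,1) (0,0) (1,4) (2,4) (3,4) [ray(1,0) blocked at (3,4)]
  WR@(1,1): attacks (1,2) (1,3) (1,4) (1,0) (2,1) (3,1) (4,1) (0,1)
  WK@(4,2): attacks (4,3) (4,1) (3,2) (3,3) (3,1)
  WR@(4,3): attacks (4,4) (4,2) (3,3) (2,3) [ray(0,-1) blocked at (4,2); ray(-1,0) blocked at (2,3)]
W attacks (4,3): yes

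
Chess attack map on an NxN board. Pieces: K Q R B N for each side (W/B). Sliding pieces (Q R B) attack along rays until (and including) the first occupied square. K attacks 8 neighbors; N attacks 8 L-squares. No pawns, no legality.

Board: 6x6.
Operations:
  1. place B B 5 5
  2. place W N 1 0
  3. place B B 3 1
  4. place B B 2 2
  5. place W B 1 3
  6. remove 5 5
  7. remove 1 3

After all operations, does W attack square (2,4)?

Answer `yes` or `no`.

Op 1: place BB@(5,5)
Op 2: place WN@(1,0)
Op 3: place BB@(3,1)
Op 4: place BB@(2,2)
Op 5: place WB@(1,3)
Op 6: remove (5,5)
Op 7: remove (1,3)
Per-piece attacks for W:
  WN@(1,0): attacks (2,2) (3,1) (0,2)
W attacks (2,4): no

Answer: no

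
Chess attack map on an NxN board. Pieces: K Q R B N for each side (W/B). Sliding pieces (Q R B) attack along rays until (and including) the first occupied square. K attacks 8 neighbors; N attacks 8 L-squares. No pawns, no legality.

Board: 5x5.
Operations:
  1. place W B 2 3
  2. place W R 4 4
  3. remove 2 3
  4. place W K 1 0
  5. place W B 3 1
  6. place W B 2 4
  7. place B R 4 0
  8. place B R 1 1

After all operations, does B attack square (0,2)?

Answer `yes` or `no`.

Op 1: place WB@(2,3)
Op 2: place WR@(4,4)
Op 3: remove (2,3)
Op 4: place WK@(1,0)
Op 5: place WB@(3,1)
Op 6: place WB@(2,4)
Op 7: place BR@(4,0)
Op 8: place BR@(1,1)
Per-piece attacks for B:
  BR@(1,1): attacks (1,2) (1,3) (1,4) (1,0) (2,1) (3,1) (0,1) [ray(0,-1) blocked at (1,0); ray(1,0) blocked at (3,1)]
  BR@(4,0): attacks (4,1) (4,2) (4,3) (4,4) (3,0) (2,0) (1,0) [ray(0,1) blocked at (4,4); ray(-1,0) blocked at (1,0)]
B attacks (0,2): no

Answer: no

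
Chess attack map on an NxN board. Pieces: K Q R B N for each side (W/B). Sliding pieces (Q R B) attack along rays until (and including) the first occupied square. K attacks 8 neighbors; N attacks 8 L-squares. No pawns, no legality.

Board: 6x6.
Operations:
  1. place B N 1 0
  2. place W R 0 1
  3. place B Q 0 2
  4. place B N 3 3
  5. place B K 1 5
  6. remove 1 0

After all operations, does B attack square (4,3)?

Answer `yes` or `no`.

Answer: no

Derivation:
Op 1: place BN@(1,0)
Op 2: place WR@(0,1)
Op 3: place BQ@(0,2)
Op 4: place BN@(3,3)
Op 5: place BK@(1,5)
Op 6: remove (1,0)
Per-piece attacks for B:
  BQ@(0,2): attacks (0,3) (0,4) (0,5) (0,1) (1,2) (2,2) (3,2) (4,2) (5,2) (1,3) (2,4) (3,5) (1,1) (2,0) [ray(0,-1) blocked at (0,1)]
  BK@(1,5): attacks (1,4) (2,5) (0,5) (2,4) (0,4)
  BN@(3,3): attacks (4,5) (5,4) (2,5) (1,4) (4,1) (5,2) (2,1) (1,2)
B attacks (4,3): no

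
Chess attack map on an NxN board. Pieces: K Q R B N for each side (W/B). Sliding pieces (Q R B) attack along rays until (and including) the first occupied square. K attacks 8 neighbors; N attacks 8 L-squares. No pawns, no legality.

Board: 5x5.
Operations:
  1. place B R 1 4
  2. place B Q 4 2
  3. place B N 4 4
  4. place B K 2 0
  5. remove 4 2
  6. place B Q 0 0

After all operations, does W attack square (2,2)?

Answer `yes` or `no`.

Op 1: place BR@(1,4)
Op 2: place BQ@(4,2)
Op 3: place BN@(4,4)
Op 4: place BK@(2,0)
Op 5: remove (4,2)
Op 6: place BQ@(0,0)
Per-piece attacks for W:
W attacks (2,2): no

Answer: no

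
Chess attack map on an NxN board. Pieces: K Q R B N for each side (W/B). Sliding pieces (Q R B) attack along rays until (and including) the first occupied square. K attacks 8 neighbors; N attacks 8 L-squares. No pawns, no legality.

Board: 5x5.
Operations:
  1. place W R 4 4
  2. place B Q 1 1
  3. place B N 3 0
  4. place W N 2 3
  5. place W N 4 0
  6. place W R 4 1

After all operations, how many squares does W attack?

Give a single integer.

Answer: 14

Derivation:
Op 1: place WR@(4,4)
Op 2: place BQ@(1,1)
Op 3: place BN@(3,0)
Op 4: place WN@(2,3)
Op 5: place WN@(4,0)
Op 6: place WR@(4,1)
Per-piece attacks for W:
  WN@(2,3): attacks (4,4) (0,4) (3,1) (4,2) (1,1) (0,2)
  WN@(4,0): attacks (3,2) (2,1)
  WR@(4,1): attacks (4,2) (4,3) (4,4) (4,0) (3,1) (2,1) (1,1) [ray(0,1) blocked at (4,4); ray(0,-1) blocked at (4,0); ray(-1,0) blocked at (1,1)]
  WR@(4,4): attacks (4,3) (4,2) (4,1) (3,4) (2,4) (1,4) (0,4) [ray(0,-1) blocked at (4,1)]
Union (14 distinct): (0,2) (0,4) (1,1) (1,4) (2,1) (2,4) (3,1) (3,2) (3,4) (4,0) (4,1) (4,2) (4,3) (4,4)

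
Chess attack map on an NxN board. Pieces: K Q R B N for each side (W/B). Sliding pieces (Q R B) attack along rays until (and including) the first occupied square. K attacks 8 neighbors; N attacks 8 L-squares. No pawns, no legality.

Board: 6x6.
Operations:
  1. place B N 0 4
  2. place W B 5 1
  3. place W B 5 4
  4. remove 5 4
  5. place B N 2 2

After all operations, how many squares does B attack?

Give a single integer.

Op 1: place BN@(0,4)
Op 2: place WB@(5,1)
Op 3: place WB@(5,4)
Op 4: remove (5,4)
Op 5: place BN@(2,2)
Per-piece attacks for B:
  BN@(0,4): attacks (2,5) (1,2) (2,3)
  BN@(2,2): attacks (3,4) (4,3) (1,4) (0,3) (3,0) (4,1) (1,0) (0,1)
Union (11 distinct): (0,1) (0,3) (1,0) (1,2) (1,4) (2,3) (2,5) (3,0) (3,4) (4,1) (4,3)

Answer: 11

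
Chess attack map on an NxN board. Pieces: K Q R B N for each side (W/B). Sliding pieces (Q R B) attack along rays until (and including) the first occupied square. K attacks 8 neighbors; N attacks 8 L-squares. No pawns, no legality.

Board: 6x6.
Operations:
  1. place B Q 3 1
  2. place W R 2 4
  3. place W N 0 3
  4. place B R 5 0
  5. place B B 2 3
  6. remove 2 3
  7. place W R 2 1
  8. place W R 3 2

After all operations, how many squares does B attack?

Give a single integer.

Op 1: place BQ@(3,1)
Op 2: place WR@(2,4)
Op 3: place WN@(0,3)
Op 4: place BR@(5,0)
Op 5: place BB@(2,3)
Op 6: remove (2,3)
Op 7: place WR@(2,1)
Op 8: place WR@(3,2)
Per-piece attacks for B:
  BQ@(3,1): attacks (3,2) (3,0) (4,1) (5,1) (2,1) (4,2) (5,3) (4,0) (2,2) (1,3) (0,4) (2,0) [ray(0,1) blocked at (3,2); ray(-1,0) blocked at (2,1)]
  BR@(5,0): attacks (5,1) (5,2) (5,3) (5,4) (5,5) (4,0) (3,0) (2,0) (1,0) (0,0)
Union (17 distinct): (0,0) (0,4) (1,0) (1,3) (2,0) (2,1) (2,2) (3,0) (3,2) (4,0) (4,1) (4,2) (5,1) (5,2) (5,3) (5,4) (5,5)

Answer: 17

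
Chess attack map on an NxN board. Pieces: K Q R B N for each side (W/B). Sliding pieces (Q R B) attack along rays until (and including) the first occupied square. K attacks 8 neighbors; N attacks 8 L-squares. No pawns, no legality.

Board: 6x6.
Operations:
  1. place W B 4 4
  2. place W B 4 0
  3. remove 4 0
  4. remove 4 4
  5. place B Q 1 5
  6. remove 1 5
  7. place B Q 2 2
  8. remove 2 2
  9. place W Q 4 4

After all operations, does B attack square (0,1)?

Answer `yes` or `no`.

Answer: no

Derivation:
Op 1: place WB@(4,4)
Op 2: place WB@(4,0)
Op 3: remove (4,0)
Op 4: remove (4,4)
Op 5: place BQ@(1,5)
Op 6: remove (1,5)
Op 7: place BQ@(2,2)
Op 8: remove (2,2)
Op 9: place WQ@(4,4)
Per-piece attacks for B:
B attacks (0,1): no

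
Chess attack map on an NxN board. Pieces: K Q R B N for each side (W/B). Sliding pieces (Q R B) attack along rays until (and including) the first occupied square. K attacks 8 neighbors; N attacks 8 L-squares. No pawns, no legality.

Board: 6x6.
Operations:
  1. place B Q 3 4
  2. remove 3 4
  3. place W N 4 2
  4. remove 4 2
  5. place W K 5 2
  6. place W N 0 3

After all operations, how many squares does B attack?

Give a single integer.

Op 1: place BQ@(3,4)
Op 2: remove (3,4)
Op 3: place WN@(4,2)
Op 4: remove (4,2)
Op 5: place WK@(5,2)
Op 6: place WN@(0,3)
Per-piece attacks for B:
Union (0 distinct): (none)

Answer: 0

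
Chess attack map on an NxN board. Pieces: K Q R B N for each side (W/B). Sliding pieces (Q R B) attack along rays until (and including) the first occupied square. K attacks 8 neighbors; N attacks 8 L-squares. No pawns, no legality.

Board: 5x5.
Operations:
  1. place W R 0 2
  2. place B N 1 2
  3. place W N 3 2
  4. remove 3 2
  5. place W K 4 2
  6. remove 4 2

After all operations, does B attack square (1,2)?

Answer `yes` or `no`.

Op 1: place WR@(0,2)
Op 2: place BN@(1,2)
Op 3: place WN@(3,2)
Op 4: remove (3,2)
Op 5: place WK@(4,2)
Op 6: remove (4,2)
Per-piece attacks for B:
  BN@(1,2): attacks (2,4) (3,3) (0,4) (2,0) (3,1) (0,0)
B attacks (1,2): no

Answer: no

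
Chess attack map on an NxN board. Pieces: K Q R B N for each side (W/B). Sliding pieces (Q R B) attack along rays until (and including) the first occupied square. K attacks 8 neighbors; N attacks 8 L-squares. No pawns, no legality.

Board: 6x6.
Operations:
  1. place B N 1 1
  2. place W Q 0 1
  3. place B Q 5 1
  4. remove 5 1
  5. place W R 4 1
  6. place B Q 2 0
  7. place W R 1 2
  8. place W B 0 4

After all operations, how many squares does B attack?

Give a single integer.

Op 1: place BN@(1,1)
Op 2: place WQ@(0,1)
Op 3: place BQ@(5,1)
Op 4: remove (5,1)
Op 5: place WR@(4,1)
Op 6: place BQ@(2,0)
Op 7: place WR@(1,2)
Op 8: place WB@(0,4)
Per-piece attacks for B:
  BN@(1,1): attacks (2,3) (3,2) (0,3) (3,0)
  BQ@(2,0): attacks (2,1) (2,2) (2,3) (2,4) (2,5) (3,0) (4,0) (5,0) (1,0) (0,0) (3,1) (4,2) (5,3) (1,1) [ray(-1,1) blocked at (1,1)]
Union (16 distinct): (0,0) (0,3) (1,0) (1,1) (2,1) (2,2) (2,3) (2,4) (2,5) (3,0) (3,1) (3,2) (4,0) (4,2) (5,0) (5,3)

Answer: 16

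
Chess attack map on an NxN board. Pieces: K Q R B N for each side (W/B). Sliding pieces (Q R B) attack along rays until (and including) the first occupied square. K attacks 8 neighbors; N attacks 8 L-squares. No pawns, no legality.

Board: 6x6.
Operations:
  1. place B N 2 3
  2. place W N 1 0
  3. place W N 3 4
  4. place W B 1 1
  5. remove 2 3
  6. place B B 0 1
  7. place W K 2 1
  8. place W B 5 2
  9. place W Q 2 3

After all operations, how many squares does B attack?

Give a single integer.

Op 1: place BN@(2,3)
Op 2: place WN@(1,0)
Op 3: place WN@(3,4)
Op 4: place WB@(1,1)
Op 5: remove (2,3)
Op 6: place BB@(0,1)
Op 7: place WK@(2,1)
Op 8: place WB@(5,2)
Op 9: place WQ@(2,3)
Per-piece attacks for B:
  BB@(0,1): attacks (1,2) (2,3) (1,0) [ray(1,1) blocked at (2,3); ray(1,-1) blocked at (1,0)]
Union (3 distinct): (1,0) (1,2) (2,3)

Answer: 3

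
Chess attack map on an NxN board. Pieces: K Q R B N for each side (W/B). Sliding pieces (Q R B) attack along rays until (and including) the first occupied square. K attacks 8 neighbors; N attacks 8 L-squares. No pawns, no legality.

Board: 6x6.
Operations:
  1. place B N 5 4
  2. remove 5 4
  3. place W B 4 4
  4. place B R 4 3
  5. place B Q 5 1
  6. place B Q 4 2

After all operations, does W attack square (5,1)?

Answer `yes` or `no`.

Answer: no

Derivation:
Op 1: place BN@(5,4)
Op 2: remove (5,4)
Op 3: place WB@(4,4)
Op 4: place BR@(4,3)
Op 5: place BQ@(5,1)
Op 6: place BQ@(4,2)
Per-piece attacks for W:
  WB@(4,4): attacks (5,5) (5,3) (3,5) (3,3) (2,2) (1,1) (0,0)
W attacks (5,1): no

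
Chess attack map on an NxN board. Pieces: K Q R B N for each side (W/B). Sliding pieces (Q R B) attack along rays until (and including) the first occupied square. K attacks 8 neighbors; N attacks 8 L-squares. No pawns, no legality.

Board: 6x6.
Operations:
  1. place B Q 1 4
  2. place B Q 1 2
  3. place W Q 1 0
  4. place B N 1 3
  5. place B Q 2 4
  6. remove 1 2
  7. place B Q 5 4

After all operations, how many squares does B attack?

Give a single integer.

Answer: 29

Derivation:
Op 1: place BQ@(1,4)
Op 2: place BQ@(1,2)
Op 3: place WQ@(1,0)
Op 4: place BN@(1,3)
Op 5: place BQ@(2,4)
Op 6: remove (1,2)
Op 7: place BQ@(5,4)
Per-piece attacks for B:
  BN@(1,3): attacks (2,5) (3,4) (0,5) (2,1) (3,2) (0,1)
  BQ@(1,4): attacks (1,5) (1,3) (2,4) (0,4) (2,5) (2,3) (3,2) (4,1) (5,0) (0,5) (0,3) [ray(0,-1) blocked at (1,3); ray(1,0) blocked at (2,4)]
  BQ@(2,4): attacks (2,5) (2,3) (2,2) (2,1) (2,0) (3,4) (4,4) (5,4) (1,4) (3,5) (3,3) (4,2) (5,1) (1,5) (1,3) [ray(1,0) blocked at (5,4); ray(-1,0) blocked at (1,4); ray(-1,-1) blocked at (1,3)]
  BQ@(5,4): attacks (5,5) (5,3) (5,2) (5,1) (5,0) (4,4) (3,4) (2,4) (4,5) (4,3) (3,2) (2,1) (1,0) [ray(-1,0) blocked at (2,4); ray(-1,-1) blocked at (1,0)]
Union (29 distinct): (0,1) (0,3) (0,4) (0,5) (1,0) (1,3) (1,4) (1,5) (2,0) (2,1) (2,2) (2,3) (2,4) (2,5) (3,2) (3,3) (3,4) (3,5) (4,1) (4,2) (4,3) (4,4) (4,5) (5,0) (5,1) (5,2) (5,3) (5,4) (5,5)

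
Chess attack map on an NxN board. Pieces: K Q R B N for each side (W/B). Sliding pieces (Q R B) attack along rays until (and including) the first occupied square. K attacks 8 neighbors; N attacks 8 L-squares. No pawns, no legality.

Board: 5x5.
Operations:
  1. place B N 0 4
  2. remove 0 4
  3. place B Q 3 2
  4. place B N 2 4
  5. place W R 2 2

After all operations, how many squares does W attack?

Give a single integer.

Op 1: place BN@(0,4)
Op 2: remove (0,4)
Op 3: place BQ@(3,2)
Op 4: place BN@(2,4)
Op 5: place WR@(2,2)
Per-piece attacks for W:
  WR@(2,2): attacks (2,3) (2,4) (2,1) (2,0) (3,2) (1,2) (0,2) [ray(0,1) blocked at (2,4); ray(1,0) blocked at (3,2)]
Union (7 distinct): (0,2) (1,2) (2,0) (2,1) (2,3) (2,4) (3,2)

Answer: 7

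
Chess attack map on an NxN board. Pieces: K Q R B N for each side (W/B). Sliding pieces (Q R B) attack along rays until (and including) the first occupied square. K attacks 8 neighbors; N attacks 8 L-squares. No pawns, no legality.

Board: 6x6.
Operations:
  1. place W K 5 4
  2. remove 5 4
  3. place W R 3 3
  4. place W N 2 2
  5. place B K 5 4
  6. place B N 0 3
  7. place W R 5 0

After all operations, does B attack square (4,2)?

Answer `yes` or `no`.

Op 1: place WK@(5,4)
Op 2: remove (5,4)
Op 3: place WR@(3,3)
Op 4: place WN@(2,2)
Op 5: place BK@(5,4)
Op 6: place BN@(0,3)
Op 7: place WR@(5,0)
Per-piece attacks for B:
  BN@(0,3): attacks (1,5) (2,4) (1,1) (2,2)
  BK@(5,4): attacks (5,5) (5,3) (4,4) (4,5) (4,3)
B attacks (4,2): no

Answer: no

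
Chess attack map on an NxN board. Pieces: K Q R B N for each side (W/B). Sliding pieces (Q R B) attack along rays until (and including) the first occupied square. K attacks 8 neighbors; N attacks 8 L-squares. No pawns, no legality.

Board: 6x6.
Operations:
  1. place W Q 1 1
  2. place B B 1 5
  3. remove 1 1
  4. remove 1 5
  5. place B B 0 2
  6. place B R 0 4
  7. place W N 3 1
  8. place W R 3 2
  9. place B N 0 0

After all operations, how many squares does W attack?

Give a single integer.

Op 1: place WQ@(1,1)
Op 2: place BB@(1,5)
Op 3: remove (1,1)
Op 4: remove (1,5)
Op 5: place BB@(0,2)
Op 6: place BR@(0,4)
Op 7: place WN@(3,1)
Op 8: place WR@(3,2)
Op 9: place BN@(0,0)
Per-piece attacks for W:
  WN@(3,1): attacks (4,3) (5,2) (2,3) (1,2) (5,0) (1,0)
  WR@(3,2): attacks (3,3) (3,4) (3,5) (3,1) (4,2) (5,2) (2,2) (1,2) (0,2) [ray(0,-1) blocked at (3,1); ray(-1,0) blocked at (0,2)]
Union (13 distinct): (0,2) (1,0) (1,2) (2,2) (2,3) (3,1) (3,3) (3,4) (3,5) (4,2) (4,3) (5,0) (5,2)

Answer: 13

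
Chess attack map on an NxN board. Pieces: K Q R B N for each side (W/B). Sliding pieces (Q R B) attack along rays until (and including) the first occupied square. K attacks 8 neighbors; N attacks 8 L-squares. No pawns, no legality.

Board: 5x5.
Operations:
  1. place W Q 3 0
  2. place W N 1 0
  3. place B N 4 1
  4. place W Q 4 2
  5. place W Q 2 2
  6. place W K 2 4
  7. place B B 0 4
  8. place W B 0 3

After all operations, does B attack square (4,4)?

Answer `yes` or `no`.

Answer: no

Derivation:
Op 1: place WQ@(3,0)
Op 2: place WN@(1,0)
Op 3: place BN@(4,1)
Op 4: place WQ@(4,2)
Op 5: place WQ@(2,2)
Op 6: place WK@(2,4)
Op 7: place BB@(0,4)
Op 8: place WB@(0,3)
Per-piece attacks for B:
  BB@(0,4): attacks (1,3) (2,2) [ray(1,-1) blocked at (2,2)]
  BN@(4,1): attacks (3,3) (2,2) (2,0)
B attacks (4,4): no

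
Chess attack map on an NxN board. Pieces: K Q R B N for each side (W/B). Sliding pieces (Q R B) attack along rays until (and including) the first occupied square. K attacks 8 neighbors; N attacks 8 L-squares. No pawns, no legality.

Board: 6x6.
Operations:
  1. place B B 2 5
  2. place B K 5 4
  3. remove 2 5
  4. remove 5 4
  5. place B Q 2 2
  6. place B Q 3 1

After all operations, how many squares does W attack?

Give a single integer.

Answer: 0

Derivation:
Op 1: place BB@(2,5)
Op 2: place BK@(5,4)
Op 3: remove (2,5)
Op 4: remove (5,4)
Op 5: place BQ@(2,2)
Op 6: place BQ@(3,1)
Per-piece attacks for W:
Union (0 distinct): (none)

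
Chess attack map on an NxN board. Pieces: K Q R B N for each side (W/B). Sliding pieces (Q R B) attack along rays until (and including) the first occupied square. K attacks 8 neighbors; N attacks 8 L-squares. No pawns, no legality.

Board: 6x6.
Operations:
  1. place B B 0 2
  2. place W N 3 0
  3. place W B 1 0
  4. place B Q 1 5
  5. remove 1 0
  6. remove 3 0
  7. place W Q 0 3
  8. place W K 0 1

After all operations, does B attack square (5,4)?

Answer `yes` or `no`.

Op 1: place BB@(0,2)
Op 2: place WN@(3,0)
Op 3: place WB@(1,0)
Op 4: place BQ@(1,5)
Op 5: remove (1,0)
Op 6: remove (3,0)
Op 7: place WQ@(0,3)
Op 8: place WK@(0,1)
Per-piece attacks for B:
  BB@(0,2): attacks (1,3) (2,4) (3,5) (1,1) (2,0)
  BQ@(1,5): attacks (1,4) (1,3) (1,2) (1,1) (1,0) (2,5) (3,5) (4,5) (5,5) (0,5) (2,4) (3,3) (4,2) (5,1) (0,4)
B attacks (5,4): no

Answer: no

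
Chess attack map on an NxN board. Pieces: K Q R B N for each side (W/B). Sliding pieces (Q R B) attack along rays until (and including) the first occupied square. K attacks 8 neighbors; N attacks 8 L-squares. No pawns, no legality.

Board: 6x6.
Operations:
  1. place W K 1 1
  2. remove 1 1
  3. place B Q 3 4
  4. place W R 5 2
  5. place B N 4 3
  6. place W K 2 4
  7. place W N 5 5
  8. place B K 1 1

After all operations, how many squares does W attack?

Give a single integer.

Answer: 19

Derivation:
Op 1: place WK@(1,1)
Op 2: remove (1,1)
Op 3: place BQ@(3,4)
Op 4: place WR@(5,2)
Op 5: place BN@(4,3)
Op 6: place WK@(2,4)
Op 7: place WN@(5,5)
Op 8: place BK@(1,1)
Per-piece attacks for W:
  WK@(2,4): attacks (2,5) (2,3) (3,4) (1,4) (3,5) (3,3) (1,5) (1,3)
  WR@(5,2): attacks (5,3) (5,4) (5,5) (5,1) (5,0) (4,2) (3,2) (2,2) (1,2) (0,2) [ray(0,1) blocked at (5,5)]
  WN@(5,5): attacks (4,3) (3,4)
Union (19 distinct): (0,2) (1,2) (1,3) (1,4) (1,5) (2,2) (2,3) (2,5) (3,2) (3,3) (3,4) (3,5) (4,2) (4,3) (5,0) (5,1) (5,3) (5,4) (5,5)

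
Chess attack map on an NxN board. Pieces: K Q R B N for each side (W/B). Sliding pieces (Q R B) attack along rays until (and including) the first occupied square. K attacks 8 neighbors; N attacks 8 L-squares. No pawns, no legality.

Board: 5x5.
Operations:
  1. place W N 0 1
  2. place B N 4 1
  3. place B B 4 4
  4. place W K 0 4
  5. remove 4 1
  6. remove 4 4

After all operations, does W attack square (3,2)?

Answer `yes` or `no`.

Op 1: place WN@(0,1)
Op 2: place BN@(4,1)
Op 3: place BB@(4,4)
Op 4: place WK@(0,4)
Op 5: remove (4,1)
Op 6: remove (4,4)
Per-piece attacks for W:
  WN@(0,1): attacks (1,3) (2,2) (2,0)
  WK@(0,4): attacks (0,3) (1,4) (1,3)
W attacks (3,2): no

Answer: no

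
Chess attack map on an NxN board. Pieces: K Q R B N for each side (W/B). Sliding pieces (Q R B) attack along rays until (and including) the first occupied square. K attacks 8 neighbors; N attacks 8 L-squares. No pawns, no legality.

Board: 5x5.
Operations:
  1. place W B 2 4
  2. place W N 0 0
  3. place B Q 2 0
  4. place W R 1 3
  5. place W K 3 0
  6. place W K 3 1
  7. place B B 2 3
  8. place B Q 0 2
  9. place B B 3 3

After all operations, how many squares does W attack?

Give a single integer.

Answer: 17

Derivation:
Op 1: place WB@(2,4)
Op 2: place WN@(0,0)
Op 3: place BQ@(2,0)
Op 4: place WR@(1,3)
Op 5: place WK@(3,0)
Op 6: place WK@(3,1)
Op 7: place BB@(2,3)
Op 8: place BQ@(0,2)
Op 9: place BB@(3,3)
Per-piece attacks for W:
  WN@(0,0): attacks (1,2) (2,1)
  WR@(1,3): attacks (1,4) (1,2) (1,1) (1,0) (2,3) (0,3) [ray(1,0) blocked at (2,3)]
  WB@(2,4): attacks (3,3) (1,3) [ray(1,-1) blocked at (3,3); ray(-1,-1) blocked at (1,3)]
  WK@(3,0): attacks (3,1) (4,0) (2,0) (4,1) (2,1)
  WK@(3,1): attacks (3,2) (3,0) (4,1) (2,1) (4,2) (4,0) (2,2) (2,0)
Union (17 distinct): (0,3) (1,0) (1,1) (1,2) (1,3) (1,4) (2,0) (2,1) (2,2) (2,3) (3,0) (3,1) (3,2) (3,3) (4,0) (4,1) (4,2)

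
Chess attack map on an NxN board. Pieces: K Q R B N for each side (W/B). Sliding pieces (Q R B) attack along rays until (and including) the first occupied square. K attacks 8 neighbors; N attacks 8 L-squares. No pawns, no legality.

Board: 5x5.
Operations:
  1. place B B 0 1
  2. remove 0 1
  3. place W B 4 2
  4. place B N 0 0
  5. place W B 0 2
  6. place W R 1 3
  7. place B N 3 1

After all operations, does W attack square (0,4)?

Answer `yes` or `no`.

Answer: no

Derivation:
Op 1: place BB@(0,1)
Op 2: remove (0,1)
Op 3: place WB@(4,2)
Op 4: place BN@(0,0)
Op 5: place WB@(0,2)
Op 6: place WR@(1,3)
Op 7: place BN@(3,1)
Per-piece attacks for W:
  WB@(0,2): attacks (1,3) (1,1) (2,0) [ray(1,1) blocked at (1,3)]
  WR@(1,3): attacks (1,4) (1,2) (1,1) (1,0) (2,3) (3,3) (4,3) (0,3)
  WB@(4,2): attacks (3,3) (2,4) (3,1) [ray(-1,-1) blocked at (3,1)]
W attacks (0,4): no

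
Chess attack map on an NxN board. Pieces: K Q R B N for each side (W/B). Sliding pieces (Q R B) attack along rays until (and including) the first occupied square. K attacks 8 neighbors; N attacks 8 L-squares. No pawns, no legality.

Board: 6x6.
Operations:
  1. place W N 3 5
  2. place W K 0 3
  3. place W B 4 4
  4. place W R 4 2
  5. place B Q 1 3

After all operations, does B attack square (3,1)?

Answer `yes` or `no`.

Answer: yes

Derivation:
Op 1: place WN@(3,5)
Op 2: place WK@(0,3)
Op 3: place WB@(4,4)
Op 4: place WR@(4,2)
Op 5: place BQ@(1,3)
Per-piece attacks for B:
  BQ@(1,3): attacks (1,4) (1,5) (1,2) (1,1) (1,0) (2,3) (3,3) (4,3) (5,3) (0,3) (2,4) (3,5) (2,2) (3,1) (4,0) (0,4) (0,2) [ray(-1,0) blocked at (0,3); ray(1,1) blocked at (3,5)]
B attacks (3,1): yes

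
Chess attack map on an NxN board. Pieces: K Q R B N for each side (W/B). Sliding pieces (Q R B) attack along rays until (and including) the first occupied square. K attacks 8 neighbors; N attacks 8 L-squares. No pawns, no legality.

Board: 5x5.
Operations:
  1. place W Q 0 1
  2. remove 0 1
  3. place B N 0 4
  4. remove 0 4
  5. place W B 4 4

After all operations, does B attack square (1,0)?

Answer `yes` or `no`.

Op 1: place WQ@(0,1)
Op 2: remove (0,1)
Op 3: place BN@(0,4)
Op 4: remove (0,4)
Op 5: place WB@(4,4)
Per-piece attacks for B:
B attacks (1,0): no

Answer: no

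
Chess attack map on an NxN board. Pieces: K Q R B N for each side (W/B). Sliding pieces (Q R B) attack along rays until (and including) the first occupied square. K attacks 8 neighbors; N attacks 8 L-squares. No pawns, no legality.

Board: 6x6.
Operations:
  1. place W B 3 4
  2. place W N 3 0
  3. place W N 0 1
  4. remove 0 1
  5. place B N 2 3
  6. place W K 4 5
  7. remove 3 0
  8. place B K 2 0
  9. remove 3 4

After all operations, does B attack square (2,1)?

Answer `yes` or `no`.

Answer: yes

Derivation:
Op 1: place WB@(3,4)
Op 2: place WN@(3,0)
Op 3: place WN@(0,1)
Op 4: remove (0,1)
Op 5: place BN@(2,3)
Op 6: place WK@(4,5)
Op 7: remove (3,0)
Op 8: place BK@(2,0)
Op 9: remove (3,4)
Per-piece attacks for B:
  BK@(2,0): attacks (2,1) (3,0) (1,0) (3,1) (1,1)
  BN@(2,3): attacks (3,5) (4,4) (1,5) (0,4) (3,1) (4,2) (1,1) (0,2)
B attacks (2,1): yes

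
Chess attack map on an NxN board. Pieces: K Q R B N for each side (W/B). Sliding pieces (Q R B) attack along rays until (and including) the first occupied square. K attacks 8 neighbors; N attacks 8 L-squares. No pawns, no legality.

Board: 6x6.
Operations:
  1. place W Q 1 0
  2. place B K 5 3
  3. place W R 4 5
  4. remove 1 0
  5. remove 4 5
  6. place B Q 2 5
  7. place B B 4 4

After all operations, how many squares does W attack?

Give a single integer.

Op 1: place WQ@(1,0)
Op 2: place BK@(5,3)
Op 3: place WR@(4,5)
Op 4: remove (1,0)
Op 5: remove (4,5)
Op 6: place BQ@(2,5)
Op 7: place BB@(4,4)
Per-piece attacks for W:
Union (0 distinct): (none)

Answer: 0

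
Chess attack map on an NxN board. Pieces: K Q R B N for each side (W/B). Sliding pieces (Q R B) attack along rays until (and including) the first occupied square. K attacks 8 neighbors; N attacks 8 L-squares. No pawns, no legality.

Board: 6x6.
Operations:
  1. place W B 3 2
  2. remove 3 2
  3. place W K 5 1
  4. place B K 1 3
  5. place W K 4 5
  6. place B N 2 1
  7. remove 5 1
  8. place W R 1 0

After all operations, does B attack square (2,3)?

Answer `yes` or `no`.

Op 1: place WB@(3,2)
Op 2: remove (3,2)
Op 3: place WK@(5,1)
Op 4: place BK@(1,3)
Op 5: place WK@(4,5)
Op 6: place BN@(2,1)
Op 7: remove (5,1)
Op 8: place WR@(1,0)
Per-piece attacks for B:
  BK@(1,3): attacks (1,4) (1,2) (2,3) (0,3) (2,4) (2,2) (0,4) (0,2)
  BN@(2,1): attacks (3,3) (4,2) (1,3) (0,2) (4,0) (0,0)
B attacks (2,3): yes

Answer: yes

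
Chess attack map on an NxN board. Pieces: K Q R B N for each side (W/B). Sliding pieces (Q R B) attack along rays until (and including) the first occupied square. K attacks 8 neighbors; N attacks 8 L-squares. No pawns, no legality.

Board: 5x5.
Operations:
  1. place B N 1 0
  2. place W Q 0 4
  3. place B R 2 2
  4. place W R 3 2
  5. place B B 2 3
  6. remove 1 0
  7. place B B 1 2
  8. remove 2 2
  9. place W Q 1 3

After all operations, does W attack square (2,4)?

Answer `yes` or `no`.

Op 1: place BN@(1,0)
Op 2: place WQ@(0,4)
Op 3: place BR@(2,2)
Op 4: place WR@(3,2)
Op 5: place BB@(2,3)
Op 6: remove (1,0)
Op 7: place BB@(1,2)
Op 8: remove (2,2)
Op 9: place WQ@(1,3)
Per-piece attacks for W:
  WQ@(0,4): attacks (0,3) (0,2) (0,1) (0,0) (1,4) (2,4) (3,4) (4,4) (1,3) [ray(1,-1) blocked at (1,3)]
  WQ@(1,3): attacks (1,4) (1,2) (2,3) (0,3) (2,4) (2,2) (3,1) (4,0) (0,4) (0,2) [ray(0,-1) blocked at (1,2); ray(1,0) blocked at (2,3); ray(-1,1) blocked at (0,4)]
  WR@(3,2): attacks (3,3) (3,4) (3,1) (3,0) (4,2) (2,2) (1,2) [ray(-1,0) blocked at (1,2)]
W attacks (2,4): yes

Answer: yes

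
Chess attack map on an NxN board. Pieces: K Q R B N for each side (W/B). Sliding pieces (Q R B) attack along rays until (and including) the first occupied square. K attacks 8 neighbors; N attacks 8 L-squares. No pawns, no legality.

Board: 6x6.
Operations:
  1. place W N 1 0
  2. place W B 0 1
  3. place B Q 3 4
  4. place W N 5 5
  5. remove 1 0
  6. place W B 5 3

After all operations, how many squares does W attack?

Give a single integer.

Answer: 10

Derivation:
Op 1: place WN@(1,0)
Op 2: place WB@(0,1)
Op 3: place BQ@(3,4)
Op 4: place WN@(5,5)
Op 5: remove (1,0)
Op 6: place WB@(5,3)
Per-piece attacks for W:
  WB@(0,1): attacks (1,2) (2,3) (3,4) (1,0) [ray(1,1) blocked at (3,4)]
  WB@(5,3): attacks (4,4) (3,5) (4,2) (3,1) (2,0)
  WN@(5,5): attacks (4,3) (3,4)
Union (10 distinct): (1,0) (1,2) (2,0) (2,3) (3,1) (3,4) (3,5) (4,2) (4,3) (4,4)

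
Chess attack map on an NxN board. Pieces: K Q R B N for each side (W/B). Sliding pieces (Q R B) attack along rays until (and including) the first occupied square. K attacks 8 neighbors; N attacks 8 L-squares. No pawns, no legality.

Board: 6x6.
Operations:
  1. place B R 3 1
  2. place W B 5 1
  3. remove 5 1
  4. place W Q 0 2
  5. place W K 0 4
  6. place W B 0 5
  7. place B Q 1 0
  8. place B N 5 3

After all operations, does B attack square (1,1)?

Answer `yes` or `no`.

Op 1: place BR@(3,1)
Op 2: place WB@(5,1)
Op 3: remove (5,1)
Op 4: place WQ@(0,2)
Op 5: place WK@(0,4)
Op 6: place WB@(0,5)
Op 7: place BQ@(1,0)
Op 8: place BN@(5,3)
Per-piece attacks for B:
  BQ@(1,0): attacks (1,1) (1,2) (1,3) (1,4) (1,5) (2,0) (3,0) (4,0) (5,0) (0,0) (2,1) (3,2) (4,3) (5,4) (0,1)
  BR@(3,1): attacks (3,2) (3,3) (3,4) (3,5) (3,0) (4,1) (5,1) (2,1) (1,1) (0,1)
  BN@(5,3): attacks (4,5) (3,4) (4,1) (3,2)
B attacks (1,1): yes

Answer: yes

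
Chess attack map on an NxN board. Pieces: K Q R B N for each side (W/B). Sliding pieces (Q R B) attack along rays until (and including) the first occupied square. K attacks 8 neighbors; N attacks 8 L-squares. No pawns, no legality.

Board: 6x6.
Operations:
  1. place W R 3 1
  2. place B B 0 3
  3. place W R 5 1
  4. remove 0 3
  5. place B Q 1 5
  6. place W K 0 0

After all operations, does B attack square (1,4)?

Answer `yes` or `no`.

Answer: yes

Derivation:
Op 1: place WR@(3,1)
Op 2: place BB@(0,3)
Op 3: place WR@(5,1)
Op 4: remove (0,3)
Op 5: place BQ@(1,5)
Op 6: place WK@(0,0)
Per-piece attacks for B:
  BQ@(1,5): attacks (1,4) (1,3) (1,2) (1,1) (1,0) (2,5) (3,5) (4,5) (5,5) (0,5) (2,4) (3,3) (4,2) (5,1) (0,4) [ray(1,-1) blocked at (5,1)]
B attacks (1,4): yes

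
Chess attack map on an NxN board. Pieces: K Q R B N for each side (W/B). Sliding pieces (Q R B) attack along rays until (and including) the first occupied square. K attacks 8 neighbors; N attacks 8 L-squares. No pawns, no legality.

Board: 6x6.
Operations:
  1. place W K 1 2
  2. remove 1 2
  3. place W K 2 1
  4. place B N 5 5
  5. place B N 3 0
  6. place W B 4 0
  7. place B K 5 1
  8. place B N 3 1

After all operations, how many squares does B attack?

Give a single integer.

Answer: 13

Derivation:
Op 1: place WK@(1,2)
Op 2: remove (1,2)
Op 3: place WK@(2,1)
Op 4: place BN@(5,5)
Op 5: place BN@(3,0)
Op 6: place WB@(4,0)
Op 7: place BK@(5,1)
Op 8: place BN@(3,1)
Per-piece attacks for B:
  BN@(3,0): attacks (4,2) (5,1) (2,2) (1,1)
  BN@(3,1): attacks (4,3) (5,2) (2,3) (1,2) (5,0) (1,0)
  BK@(5,1): attacks (5,2) (5,0) (4,1) (4,2) (4,0)
  BN@(5,5): attacks (4,3) (3,4)
Union (13 distinct): (1,0) (1,1) (1,2) (2,2) (2,3) (3,4) (4,0) (4,1) (4,2) (4,3) (5,0) (5,1) (5,2)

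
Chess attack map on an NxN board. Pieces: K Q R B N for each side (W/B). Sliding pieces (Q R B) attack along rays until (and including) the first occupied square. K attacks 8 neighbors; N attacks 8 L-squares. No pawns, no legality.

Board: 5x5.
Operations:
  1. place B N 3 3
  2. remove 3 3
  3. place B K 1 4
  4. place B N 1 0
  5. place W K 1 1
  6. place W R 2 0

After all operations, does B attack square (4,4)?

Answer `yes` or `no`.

Answer: no

Derivation:
Op 1: place BN@(3,3)
Op 2: remove (3,3)
Op 3: place BK@(1,4)
Op 4: place BN@(1,0)
Op 5: place WK@(1,1)
Op 6: place WR@(2,0)
Per-piece attacks for B:
  BN@(1,0): attacks (2,2) (3,1) (0,2)
  BK@(1,4): attacks (1,3) (2,4) (0,4) (2,3) (0,3)
B attacks (4,4): no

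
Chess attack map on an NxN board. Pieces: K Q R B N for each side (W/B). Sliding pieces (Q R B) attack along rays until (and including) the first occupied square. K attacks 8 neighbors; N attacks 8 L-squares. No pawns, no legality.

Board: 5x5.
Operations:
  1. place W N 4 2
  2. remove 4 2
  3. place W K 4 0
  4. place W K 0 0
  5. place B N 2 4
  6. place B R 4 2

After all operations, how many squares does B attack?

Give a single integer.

Answer: 9

Derivation:
Op 1: place WN@(4,2)
Op 2: remove (4,2)
Op 3: place WK@(4,0)
Op 4: place WK@(0,0)
Op 5: place BN@(2,4)
Op 6: place BR@(4,2)
Per-piece attacks for B:
  BN@(2,4): attacks (3,2) (4,3) (1,2) (0,3)
  BR@(4,2): attacks (4,3) (4,4) (4,1) (4,0) (3,2) (2,2) (1,2) (0,2) [ray(0,-1) blocked at (4,0)]
Union (9 distinct): (0,2) (0,3) (1,2) (2,2) (3,2) (4,0) (4,1) (4,3) (4,4)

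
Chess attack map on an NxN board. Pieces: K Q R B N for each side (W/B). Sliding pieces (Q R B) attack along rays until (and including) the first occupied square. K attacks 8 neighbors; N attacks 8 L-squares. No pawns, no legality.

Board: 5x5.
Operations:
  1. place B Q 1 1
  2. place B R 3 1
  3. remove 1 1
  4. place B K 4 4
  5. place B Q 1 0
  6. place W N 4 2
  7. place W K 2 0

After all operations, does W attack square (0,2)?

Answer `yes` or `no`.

Answer: no

Derivation:
Op 1: place BQ@(1,1)
Op 2: place BR@(3,1)
Op 3: remove (1,1)
Op 4: place BK@(4,4)
Op 5: place BQ@(1,0)
Op 6: place WN@(4,2)
Op 7: place WK@(2,0)
Per-piece attacks for W:
  WK@(2,0): attacks (2,1) (3,0) (1,0) (3,1) (1,1)
  WN@(4,2): attacks (3,4) (2,3) (3,0) (2,1)
W attacks (0,2): no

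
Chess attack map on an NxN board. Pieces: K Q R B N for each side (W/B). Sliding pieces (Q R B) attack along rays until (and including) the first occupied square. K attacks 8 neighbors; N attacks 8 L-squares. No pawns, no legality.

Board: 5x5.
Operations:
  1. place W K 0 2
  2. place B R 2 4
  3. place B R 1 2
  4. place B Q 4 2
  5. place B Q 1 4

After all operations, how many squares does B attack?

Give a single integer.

Answer: 22

Derivation:
Op 1: place WK@(0,2)
Op 2: place BR@(2,4)
Op 3: place BR@(1,2)
Op 4: place BQ@(4,2)
Op 5: place BQ@(1,4)
Per-piece attacks for B:
  BR@(1,2): attacks (1,3) (1,4) (1,1) (1,0) (2,2) (3,2) (4,2) (0,2) [ray(0,1) blocked at (1,4); ray(1,0) blocked at (4,2); ray(-1,0) blocked at (0,2)]
  BQ@(1,4): attacks (1,3) (1,2) (2,4) (0,4) (2,3) (3,2) (4,1) (0,3) [ray(0,-1) blocked at (1,2); ray(1,0) blocked at (2,4)]
  BR@(2,4): attacks (2,3) (2,2) (2,1) (2,0) (3,4) (4,4) (1,4) [ray(-1,0) blocked at (1,4)]
  BQ@(4,2): attacks (4,3) (4,4) (4,1) (4,0) (3,2) (2,2) (1,2) (3,3) (2,4) (3,1) (2,0) [ray(-1,0) blocked at (1,2); ray(-1,1) blocked at (2,4)]
Union (22 distinct): (0,2) (0,3) (0,4) (1,0) (1,1) (1,2) (1,3) (1,4) (2,0) (2,1) (2,2) (2,3) (2,4) (3,1) (3,2) (3,3) (3,4) (4,0) (4,1) (4,2) (4,3) (4,4)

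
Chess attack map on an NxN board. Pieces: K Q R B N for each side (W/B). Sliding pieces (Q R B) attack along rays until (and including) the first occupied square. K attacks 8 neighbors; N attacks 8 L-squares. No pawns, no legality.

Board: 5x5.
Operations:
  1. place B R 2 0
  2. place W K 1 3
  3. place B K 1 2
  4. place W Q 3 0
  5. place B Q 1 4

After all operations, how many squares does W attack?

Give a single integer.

Answer: 16

Derivation:
Op 1: place BR@(2,0)
Op 2: place WK@(1,3)
Op 3: place BK@(1,2)
Op 4: place WQ@(3,0)
Op 5: place BQ@(1,4)
Per-piece attacks for W:
  WK@(1,3): attacks (1,4) (1,2) (2,3) (0,3) (2,4) (2,2) (0,4) (0,2)
  WQ@(3,0): attacks (3,1) (3,2) (3,3) (3,4) (4,0) (2,0) (4,1) (2,1) (1,2) [ray(-1,0) blocked at (2,0); ray(-1,1) blocked at (1,2)]
Union (16 distinct): (0,2) (0,3) (0,4) (1,2) (1,4) (2,0) (2,1) (2,2) (2,3) (2,4) (3,1) (3,2) (3,3) (3,4) (4,0) (4,1)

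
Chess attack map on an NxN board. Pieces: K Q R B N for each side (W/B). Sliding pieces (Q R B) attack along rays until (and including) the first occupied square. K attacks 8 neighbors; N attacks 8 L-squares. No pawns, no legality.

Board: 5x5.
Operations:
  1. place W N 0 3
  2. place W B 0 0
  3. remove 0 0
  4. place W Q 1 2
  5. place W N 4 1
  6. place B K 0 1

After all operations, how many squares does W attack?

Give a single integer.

Op 1: place WN@(0,3)
Op 2: place WB@(0,0)
Op 3: remove (0,0)
Op 4: place WQ@(1,2)
Op 5: place WN@(4,1)
Op 6: place BK@(0,1)
Per-piece attacks for W:
  WN@(0,3): attacks (2,4) (1,1) (2,2)
  WQ@(1,2): attacks (1,3) (1,4) (1,1) (1,0) (2,2) (3,2) (4,2) (0,2) (2,3) (3,4) (2,1) (3,0) (0,3) (0,1) [ray(-1,1) blocked at (0,3); ray(-1,-1) blocked at (0,1)]
  WN@(4,1): attacks (3,3) (2,2) (2,0)
Union (17 distinct): (0,1) (0,2) (0,3) (1,0) (1,1) (1,3) (1,4) (2,0) (2,1) (2,2) (2,3) (2,4) (3,0) (3,2) (3,3) (3,4) (4,2)

Answer: 17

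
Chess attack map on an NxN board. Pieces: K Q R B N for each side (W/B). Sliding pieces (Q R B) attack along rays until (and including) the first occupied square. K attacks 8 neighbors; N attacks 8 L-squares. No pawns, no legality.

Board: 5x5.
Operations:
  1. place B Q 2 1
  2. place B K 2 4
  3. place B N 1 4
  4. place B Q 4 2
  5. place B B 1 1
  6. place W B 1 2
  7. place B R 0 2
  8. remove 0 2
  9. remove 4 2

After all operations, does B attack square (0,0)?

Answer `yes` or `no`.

Op 1: place BQ@(2,1)
Op 2: place BK@(2,4)
Op 3: place BN@(1,4)
Op 4: place BQ@(4,2)
Op 5: place BB@(1,1)
Op 6: place WB@(1,2)
Op 7: place BR@(0,2)
Op 8: remove (0,2)
Op 9: remove (4,2)
Per-piece attacks for B:
  BB@(1,1): attacks (2,2) (3,3) (4,4) (2,0) (0,2) (0,0)
  BN@(1,4): attacks (2,2) (3,3) (0,2)
  BQ@(2,1): attacks (2,2) (2,3) (2,4) (2,0) (3,1) (4,1) (1,1) (3,2) (4,3) (3,0) (1,2) (1,0) [ray(0,1) blocked at (2,4); ray(-1,0) blocked at (1,1); ray(-1,1) blocked at (1,2)]
  BK@(2,4): attacks (2,3) (3,4) (1,4) (3,3) (1,3)
B attacks (0,0): yes

Answer: yes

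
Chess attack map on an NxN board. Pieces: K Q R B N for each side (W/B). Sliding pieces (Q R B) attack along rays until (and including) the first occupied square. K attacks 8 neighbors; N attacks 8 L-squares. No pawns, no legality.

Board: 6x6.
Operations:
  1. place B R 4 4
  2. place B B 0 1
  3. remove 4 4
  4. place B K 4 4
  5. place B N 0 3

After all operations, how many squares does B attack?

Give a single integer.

Op 1: place BR@(4,4)
Op 2: place BB@(0,1)
Op 3: remove (4,4)
Op 4: place BK@(4,4)
Op 5: place BN@(0,3)
Per-piece attacks for B:
  BB@(0,1): attacks (1,2) (2,3) (3,4) (4,5) (1,0)
  BN@(0,3): attacks (1,5) (2,4) (1,1) (2,2)
  BK@(4,4): attacks (4,5) (4,3) (5,4) (3,4) (5,5) (5,3) (3,5) (3,3)
Union (15 distinct): (1,0) (1,1) (1,2) (1,5) (2,2) (2,3) (2,4) (3,3) (3,4) (3,5) (4,3) (4,5) (5,3) (5,4) (5,5)

Answer: 15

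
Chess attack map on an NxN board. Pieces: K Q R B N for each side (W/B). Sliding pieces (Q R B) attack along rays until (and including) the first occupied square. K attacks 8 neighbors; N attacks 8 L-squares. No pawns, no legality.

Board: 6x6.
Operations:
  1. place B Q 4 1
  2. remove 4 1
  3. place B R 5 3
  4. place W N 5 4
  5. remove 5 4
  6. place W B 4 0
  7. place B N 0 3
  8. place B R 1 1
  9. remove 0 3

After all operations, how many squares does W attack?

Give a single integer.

Op 1: place BQ@(4,1)
Op 2: remove (4,1)
Op 3: place BR@(5,3)
Op 4: place WN@(5,4)
Op 5: remove (5,4)
Op 6: place WB@(4,0)
Op 7: place BN@(0,3)
Op 8: place BR@(1,1)
Op 9: remove (0,3)
Per-piece attacks for W:
  WB@(4,0): attacks (5,1) (3,1) (2,2) (1,3) (0,4)
Union (5 distinct): (0,4) (1,3) (2,2) (3,1) (5,1)

Answer: 5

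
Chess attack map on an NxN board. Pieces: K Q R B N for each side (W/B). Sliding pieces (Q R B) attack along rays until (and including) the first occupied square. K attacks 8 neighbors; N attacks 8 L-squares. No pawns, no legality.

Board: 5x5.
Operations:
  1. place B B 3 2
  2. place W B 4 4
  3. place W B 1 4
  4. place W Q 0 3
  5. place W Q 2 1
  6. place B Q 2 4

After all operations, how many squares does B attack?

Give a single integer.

Answer: 12

Derivation:
Op 1: place BB@(3,2)
Op 2: place WB@(4,4)
Op 3: place WB@(1,4)
Op 4: place WQ@(0,3)
Op 5: place WQ@(2,1)
Op 6: place BQ@(2,4)
Per-piece attacks for B:
  BQ@(2,4): attacks (2,3) (2,2) (2,1) (3,4) (4,4) (1,4) (3,3) (4,2) (1,3) (0,2) [ray(0,-1) blocked at (2,1); ray(1,0) blocked at (4,4); ray(-1,0) blocked at (1,4)]
  BB@(3,2): attacks (4,3) (4,1) (2,3) (1,4) (2,1) [ray(-1,1) blocked at (1,4); ray(-1,-1) blocked at (2,1)]
Union (12 distinct): (0,2) (1,3) (1,4) (2,1) (2,2) (2,3) (3,3) (3,4) (4,1) (4,2) (4,3) (4,4)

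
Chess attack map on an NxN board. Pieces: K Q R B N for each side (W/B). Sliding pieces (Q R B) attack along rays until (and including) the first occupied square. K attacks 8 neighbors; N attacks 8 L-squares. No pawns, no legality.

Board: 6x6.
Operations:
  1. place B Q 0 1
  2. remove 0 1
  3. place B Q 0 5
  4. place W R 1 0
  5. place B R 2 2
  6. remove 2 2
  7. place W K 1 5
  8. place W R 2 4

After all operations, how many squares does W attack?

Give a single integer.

Op 1: place BQ@(0,1)
Op 2: remove (0,1)
Op 3: place BQ@(0,5)
Op 4: place WR@(1,0)
Op 5: place BR@(2,2)
Op 6: remove (2,2)
Op 7: place WK@(1,5)
Op 8: place WR@(2,4)
Per-piece attacks for W:
  WR@(1,0): attacks (1,1) (1,2) (1,3) (1,4) (1,5) (2,0) (3,0) (4,0) (5,0) (0,0) [ray(0,1) blocked at (1,5)]
  WK@(1,5): attacks (1,4) (2,5) (0,5) (2,4) (0,4)
  WR@(2,4): attacks (2,5) (2,3) (2,2) (2,1) (2,0) (3,4) (4,4) (5,4) (1,4) (0,4)
Union (20 distinct): (0,0) (0,4) (0,5) (1,1) (1,2) (1,3) (1,4) (1,5) (2,0) (2,1) (2,2) (2,3) (2,4) (2,5) (3,0) (3,4) (4,0) (4,4) (5,0) (5,4)

Answer: 20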